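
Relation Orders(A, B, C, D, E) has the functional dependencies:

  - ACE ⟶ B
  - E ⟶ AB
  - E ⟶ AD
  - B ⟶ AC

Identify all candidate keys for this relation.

Attribute E never appears on the right-hand side of any dependency, so E must belong to every candidate key.
{E}⁺ = {A, B, C, D, E}, which is all of the schema, so {E} is the only candidate key.

{E}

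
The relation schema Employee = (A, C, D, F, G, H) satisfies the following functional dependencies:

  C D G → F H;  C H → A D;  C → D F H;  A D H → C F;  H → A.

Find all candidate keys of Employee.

{C, G}, {D, G, H}

{C, G}⁺: C→DFH adds D, F, H; H→A adds A → {A, C, D, F, G, H}. Minimal: {G}⁺ = {G}; {C}⁺ = {A, C, D, F, H} — none reach the full schema.
{D, G, H}⁺: H→A adds A; ADH→CF adds C, F → {A, C, D, F, G, H}. Minimal: {G, H}⁺ = {A, G, H}; {D, H}⁺ = {A, C, D, F, H}; {D, G}⁺ = {D, G} — none reach the full schema.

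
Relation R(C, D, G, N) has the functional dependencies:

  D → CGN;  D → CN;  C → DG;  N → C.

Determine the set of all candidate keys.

{C}⁺: C→DG adds D, G; D→CGN adds N → {C, D, G, N}.
{D}⁺: D→CGN adds C, G, N → {C, D, G, N}.
{N}⁺: N→C adds C; C→DG adds D, G → {C, D, G, N}.

(C); (D); (N)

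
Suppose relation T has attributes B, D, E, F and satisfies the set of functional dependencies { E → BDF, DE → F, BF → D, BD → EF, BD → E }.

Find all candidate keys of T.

{E}⁺: E→BDF adds B, D, F → {B, D, E, F}.
{B, D}⁺: BD→EF adds E, F → {B, D, E, F}. Minimal: {D}⁺ = {D}; {B}⁺ = {B} — none reach the full schema.
{B, F}⁺: BF→D adds D; BD→EF adds E → {B, D, E, F}. Minimal: {F}⁺ = {F}; {B}⁺ = {B} — none reach the full schema.

E; BD; BF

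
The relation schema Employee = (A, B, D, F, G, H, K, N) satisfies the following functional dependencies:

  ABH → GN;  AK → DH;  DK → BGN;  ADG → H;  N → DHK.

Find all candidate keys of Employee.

{A, F, K}⁺: AK→DH adds D, H; DK→BGN adds B, G, N → {A, B, D, F, G, H, K, N}.
{A, F, N}⁺: N→DHK adds D, H, K; DK→BGN adds B, G → {A, B, D, F, G, H, K, N}.
{A, B, F, H}⁺: ABH→GN adds G, N; N→DHK adds D, K → {A, B, D, F, G, H, K, N}.
{A, B, D, F, G}⁺: ADG→H adds H; ABH→GN adds N; N→DHK adds K → {A, B, D, F, G, H, K, N}.

(A, F, K); (A, F, N); (A, B, F, H); (A, B, D, F, G)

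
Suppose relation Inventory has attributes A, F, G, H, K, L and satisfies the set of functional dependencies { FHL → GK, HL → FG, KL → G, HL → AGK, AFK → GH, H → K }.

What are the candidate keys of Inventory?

{H, L}, {A, F, K, L}

Attribute L never appears on the right-hand side of any dependency, so L must belong to every candidate key.
{L}⁺ = {L}, which is not all of the schema, so we must add further attributes.
{H, L}⁺: HL→FG adds F, G; HL→AGK adds A, K → {A, F, G, H, K, L}. Minimal: {L}⁺ = {L}; {H}⁺ = {H, K} — none reach the full schema.
{A, F, K, L}⁺: KL→G adds G; AFK→GH adds H → {A, F, G, H, K, L}. Minimal: {F, K, L}⁺ = {F, G, K, L}; {A, K, L}⁺ = {A, G, K, L}; {A, F, L}⁺ = {A, F, L}; … — none reach the full schema.
Any other superkey contains one of these as a subset, so there are no further candidate keys.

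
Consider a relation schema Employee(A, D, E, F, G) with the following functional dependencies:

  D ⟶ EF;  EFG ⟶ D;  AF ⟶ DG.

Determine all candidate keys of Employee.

Attribute A never appears on the right-hand side of any dependency, so A must belong to every candidate key.
{A}⁺ = {A}, which is not all of the schema, so we must add further attributes.
{A, D}⁺: D→EF adds E, F; AF→DG adds G → {A, D, E, F, G}. Minimal: {D}⁺ = {D, E, F}; {A}⁺ = {A} — none reach the full schema.
{A, F}⁺: AF→DG adds D, G; D→EF adds E → {A, D, E, F, G}. Minimal: {F}⁺ = {F}; {A}⁺ = {A} — none reach the full schema.

(A, D), (A, F)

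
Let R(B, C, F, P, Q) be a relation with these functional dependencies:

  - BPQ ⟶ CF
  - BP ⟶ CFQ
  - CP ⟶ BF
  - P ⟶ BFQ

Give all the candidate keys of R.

P

{P}⁺: P→BFQ adds B, F, Q; BPQ→CF adds C → {B, C, F, P, Q}.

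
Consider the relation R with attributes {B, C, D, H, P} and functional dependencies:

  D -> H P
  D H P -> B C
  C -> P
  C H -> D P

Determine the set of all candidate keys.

(D), (C, H)

{D}⁺: D→HP adds H, P; DHP→BC adds B, C → {B, C, D, H, P}.
{C, H}⁺: C→P adds P; CH→DP adds D; DHP→BC adds B → {B, C, D, H, P}. Minimal: {H}⁺ = {H}; {C}⁺ = {C, P} — none reach the full schema.
Any other superkey contains one of these as a subset, so there are no further candidate keys.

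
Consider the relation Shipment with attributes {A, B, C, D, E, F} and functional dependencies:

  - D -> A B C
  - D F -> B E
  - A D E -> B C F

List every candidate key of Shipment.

Attribute D never appears on the right-hand side of any dependency, so D must belong to every candidate key.
{D}⁺ = {A, B, C, D}, which is not all of the schema, so we must add further attributes.
{D, E}⁺: D→ABC adds A, B, C; ADE→BCF adds F → {A, B, C, D, E, F}. Minimal: {E}⁺ = {E}; {D}⁺ = {A, B, C, D} — none reach the full schema.
{D, F}⁺: D→ABC adds A, B, C; DF→BE adds E → {A, B, C, D, E, F}. Minimal: {F}⁺ = {F}; {D}⁺ = {A, B, C, D} — none reach the full schema.
Any other superkey contains one of these as a subset, so there are no further candidate keys.

DE, DF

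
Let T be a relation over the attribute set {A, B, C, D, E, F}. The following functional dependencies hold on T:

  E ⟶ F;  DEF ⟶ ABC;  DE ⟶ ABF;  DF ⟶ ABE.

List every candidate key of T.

{D, E}⁺: E→F adds F; DEF→ABC adds A, B, C → {A, B, C, D, E, F}. Minimal: {E}⁺ = {E, F}; {D}⁺ = {D} — none reach the full schema.
{D, F}⁺: DF→ABE adds A, B, E; DEF→ABC adds C → {A, B, C, D, E, F}. Minimal: {F}⁺ = {F}; {D}⁺ = {D} — none reach the full schema.
Any other superkey contains one of these as a subset, so there are no further candidate keys.

(D, E); (D, F)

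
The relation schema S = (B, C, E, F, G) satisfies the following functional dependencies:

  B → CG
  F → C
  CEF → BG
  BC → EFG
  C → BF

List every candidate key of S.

{B}⁺: B→CG adds C, G; BC→EFG adds E, F → {B, C, E, F, G}.
{C}⁺: C→BF adds B, F; B→CG adds G; BC→EFG adds E → {B, C, E, F, G}.
{F}⁺: F→C adds C; C→BF adds B; B→CG adds G; BC→EFG adds E → {B, C, E, F, G}.
Any other superkey contains one of these as a subset, so there are no further candidate keys.

{B}; {C}; {F}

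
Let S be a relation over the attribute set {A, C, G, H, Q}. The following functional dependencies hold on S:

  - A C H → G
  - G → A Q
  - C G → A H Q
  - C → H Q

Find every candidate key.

(A, C), (C, G)

Attribute C never appears on the right-hand side of any dependency, so C must belong to every candidate key.
{C}⁺ = {C, H, Q}, which is not all of the schema, so we must add further attributes.
{A, C}⁺: C→HQ adds H, Q; ACH→G adds G → {A, C, G, H, Q}.
{C, G}⁺: G→AQ adds A, Q; CG→AHQ adds H → {A, C, G, H, Q}.
Any other superkey contains one of these as a subset, so there are no further candidate keys.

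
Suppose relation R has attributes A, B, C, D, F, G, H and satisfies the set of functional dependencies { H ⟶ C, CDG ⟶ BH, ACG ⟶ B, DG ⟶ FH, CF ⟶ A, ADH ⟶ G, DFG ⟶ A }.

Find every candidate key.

Attribute D never appears on the right-hand side of any dependency, so D must belong to every candidate key.
{D}⁺ = {D}, which is not all of the schema, so we must add further attributes.
{D, G}⁺: DG→FH adds F, H; DFG→A adds A; H→C adds C; CDG→BH adds B → {A, B, C, D, F, G, H}. Minimal: {G}⁺ = {G}; {D}⁺ = {D} — none reach the full schema.
{A, D, H}⁺: H→C adds C; ADH→G adds G; CDG→BH adds B; DG→FH adds F → {A, B, C, D, F, G, H}. Minimal: {D, H}⁺ = {C, D, H}; {A, H}⁺ = {A, C, H}; {A, D}⁺ = {A, D} — none reach the full schema.
{D, F, H}⁺: H→C adds C; CF→A adds A; ADH→G adds G; CDG→BH adds B → {A, B, C, D, F, G, H}. Minimal: {F, H}⁺ = {A, C, F, H}; {D, H}⁺ = {C, D, H}; {D, F}⁺ = {D, F} — none reach the full schema.

DG; ADH; DFH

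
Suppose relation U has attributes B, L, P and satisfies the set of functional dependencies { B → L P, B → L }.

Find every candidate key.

Attribute B never appears on the right-hand side of any dependency, so B must belong to every candidate key.
{B}⁺ = {B, L, P}, which is all of the schema, so {B} is the only candidate key.

{B}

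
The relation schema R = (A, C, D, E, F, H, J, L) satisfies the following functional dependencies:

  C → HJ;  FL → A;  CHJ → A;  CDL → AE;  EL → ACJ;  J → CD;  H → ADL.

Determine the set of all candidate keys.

{C, F}, {F, J}, {E, F, H}, {E, F, L}

{C, F}⁺: C→HJ adds H, J; CHJ→A adds A; J→CD adds D; H→ADL adds L; CDL→AE adds E → {A, C, D, E, F, H, J, L}. Minimal: {F}⁺ = {F}; {C}⁺ = {A, C, D, E, H, J, L} — none reach the full schema.
{F, J}⁺: J→CD adds C, D; C→HJ adds H; CHJ→A adds A; H→ADL adds L; CDL→AE adds E → {A, C, D, E, F, H, J, L}. Minimal: {J}⁺ = {A, C, D, E, H, J, L}; {F}⁺ = {F} — none reach the full schema.
{E, F, H}⁺: H→ADL adds A, D, L; EL→ACJ adds C, J → {A, C, D, E, F, H, J, L}. Minimal: {F, H}⁺ = {A, D, F, H, L}; {E, H}⁺ = {A, C, D, E, H, J, L}; {E, F}⁺ = {E, F} — none reach the full schema.
{E, F, L}⁺: FL→A adds A; EL→ACJ adds C, J; J→CD adds D; C→HJ adds H → {A, C, D, E, F, H, J, L}. Minimal: {F, L}⁺ = {A, F, L}; {E, L}⁺ = {A, C, D, E, H, J, L}; {E, F}⁺ = {E, F} — none reach the full schema.
Any other superkey contains one of these as a subset, so there are no further candidate keys.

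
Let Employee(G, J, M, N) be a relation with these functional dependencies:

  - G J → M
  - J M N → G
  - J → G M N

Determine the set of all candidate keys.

Attribute J never appears on the right-hand side of any dependency, so J must belong to every candidate key.
{J}⁺ = {G, J, M, N}, which is all of the schema, so {J} is the only candidate key.

J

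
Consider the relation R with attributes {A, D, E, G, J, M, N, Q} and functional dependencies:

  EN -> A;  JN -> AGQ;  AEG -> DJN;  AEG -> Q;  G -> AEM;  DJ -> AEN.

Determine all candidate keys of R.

{G}⁺: G→AEM adds A, E, M; AEG→DJN adds D, J, N; AEG→Q adds Q → {A, D, E, G, J, M, N, Q}.
{D, J}⁺: DJ→AEN adds A, E, N; JN→AGQ adds G, Q; G→AEM adds M → {A, D, E, G, J, M, N, Q}. Minimal: {J}⁺ = {J}; {D}⁺ = {D} — none reach the full schema.
{J, N}⁺: JN→AGQ adds A, G, Q; G→AEM adds E, M; AEG→DJN adds D → {A, D, E, G, J, M, N, Q}. Minimal: {N}⁺ = {N}; {J}⁺ = {J} — none reach the full schema.
Any other superkey contains one of these as a subset, so there are no further candidate keys.

(G), (D, J), (J, N)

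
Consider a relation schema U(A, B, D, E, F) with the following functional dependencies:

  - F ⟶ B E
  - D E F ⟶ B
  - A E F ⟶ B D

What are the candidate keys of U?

AF

Attributes A, F never appear on any right-hand side, so every candidate key must contain {A, F}.
{A, F}⁺ = {A, B, D, E, F}, which is all of the schema, so {A, F} is the only candidate key.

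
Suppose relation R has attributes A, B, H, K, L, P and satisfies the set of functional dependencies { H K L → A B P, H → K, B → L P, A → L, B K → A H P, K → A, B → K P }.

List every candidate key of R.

{B}⁺: B→LP adds L, P; B→KP adds K; BK→AHP adds A, H → {A, B, H, K, L, P}.
{H}⁺: H→K adds K; K→A adds A; A→L adds L; HKL→ABP adds B, P → {A, B, H, K, L, P}.

{B}, {H}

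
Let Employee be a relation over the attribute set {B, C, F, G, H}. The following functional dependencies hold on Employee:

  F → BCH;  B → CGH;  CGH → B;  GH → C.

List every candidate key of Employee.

Attribute F never appears on the right-hand side of any dependency, so F must belong to every candidate key.
{F}⁺ = {B, C, F, G, H}, which is all of the schema, so {F} is the only candidate key.

{F}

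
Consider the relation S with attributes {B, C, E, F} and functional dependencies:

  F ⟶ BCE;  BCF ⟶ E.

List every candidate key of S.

{F}

Attribute F never appears on the right-hand side of any dependency, so F must belong to every candidate key.
{F}⁺ = {B, C, E, F}, which is all of the schema, so {F} is the only candidate key.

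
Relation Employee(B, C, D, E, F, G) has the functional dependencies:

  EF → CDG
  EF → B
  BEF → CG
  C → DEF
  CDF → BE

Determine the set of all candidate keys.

{C}, {E, F}

{C}⁺: C→DEF adds D, E, F; CDF→BE adds B; EF→CDG adds G → {B, C, D, E, F, G}.
{E, F}⁺: EF→CDG adds C, D, G; EF→B adds B → {B, C, D, E, F, G}. Minimal: {F}⁺ = {F}; {E}⁺ = {E} — none reach the full schema.
Any other superkey contains one of these as a subset, so there are no further candidate keys.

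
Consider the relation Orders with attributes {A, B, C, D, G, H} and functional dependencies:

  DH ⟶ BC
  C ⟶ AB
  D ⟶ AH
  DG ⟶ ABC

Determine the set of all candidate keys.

Attributes D, G never appear on any right-hand side, so every candidate key must contain {D, G}.
{D, G}⁺ = {A, B, C, D, G, H}, which is all of the schema, so {D, G} is the only candidate key.

DG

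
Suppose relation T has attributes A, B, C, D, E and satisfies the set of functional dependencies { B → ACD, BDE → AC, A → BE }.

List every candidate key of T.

{A}⁺: A→BE adds B, E; B→ACD adds C, D → {A, B, C, D, E}.
{B}⁺: B→ACD adds A, C, D; A→BE adds E → {A, B, C, D, E}.
Any other superkey contains one of these as a subset, so there are no further candidate keys.

(A), (B)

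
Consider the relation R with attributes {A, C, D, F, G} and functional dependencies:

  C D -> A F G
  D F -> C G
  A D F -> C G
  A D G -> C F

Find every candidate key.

{C, D}, {D, F}, {A, D, G}

Attribute D never appears on the right-hand side of any dependency, so D must belong to every candidate key.
{D}⁺ = {D}, which is not all of the schema, so we must add further attributes.
{C, D}⁺: CD→AFG adds A, F, G → {A, C, D, F, G}. Minimal: {D}⁺ = {D}; {C}⁺ = {C} — none reach the full schema.
{D, F}⁺: DF→CG adds C, G; CD→AFG adds A → {A, C, D, F, G}. Minimal: {F}⁺ = {F}; {D}⁺ = {D} — none reach the full schema.
{A, D, G}⁺: ADG→CF adds C, F → {A, C, D, F, G}. Minimal: {D, G}⁺ = {D, G}; {A, G}⁺ = {A, G}; {A, D}⁺ = {A, D} — none reach the full schema.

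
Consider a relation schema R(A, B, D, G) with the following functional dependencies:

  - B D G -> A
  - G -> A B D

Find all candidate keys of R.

Attribute G never appears on the right-hand side of any dependency, so G must belong to every candidate key.
{G}⁺ = {A, B, D, G}, which is all of the schema, so {G} is the only candidate key.

{G}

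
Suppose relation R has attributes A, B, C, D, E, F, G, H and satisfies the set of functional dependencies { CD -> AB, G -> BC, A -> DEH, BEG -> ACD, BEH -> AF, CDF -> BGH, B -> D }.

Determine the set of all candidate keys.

{G}⁺: G→BC adds B, C; B→D adds D; CD→AB adds A; A→DEH adds E, H; BEH→AF adds F → {A, B, C, D, E, F, G, H}.
{A, C}⁺: A→DEH adds D, E, H; CD→AB adds B; BEH→AF adds F; CDF→BGH adds G → {A, B, C, D, E, F, G, H}. Minimal: {C}⁺ = {C}; {A}⁺ = {A, D, E, H} — none reach the full schema.
{B, C}⁺: B→D adds D; CD→AB adds A; A→DEH adds E, H; BEH→AF adds F; CDF→BGH adds G → {A, B, C, D, E, F, G, H}. Minimal: {C}⁺ = {C}; {B}⁺ = {B, D} — none reach the full schema.
{C, D}⁺: CD→AB adds A, B; A→DEH adds E, H; BEH→AF adds F; CDF→BGH adds G → {A, B, C, D, E, F, G, H}. Minimal: {D}⁺ = {D}; {C}⁺ = {C} — none reach the full schema.
Any other superkey contains one of these as a subset, so there are no further candidate keys.

{G}; {A, C}; {B, C}; {C, D}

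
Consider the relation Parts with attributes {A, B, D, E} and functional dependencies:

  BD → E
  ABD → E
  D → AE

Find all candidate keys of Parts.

{B, D}

Attributes B, D never appear on any right-hand side, so every candidate key must contain {B, D}.
{B, D}⁺ = {A, B, D, E}, which is all of the schema, so {B, D} is the only candidate key.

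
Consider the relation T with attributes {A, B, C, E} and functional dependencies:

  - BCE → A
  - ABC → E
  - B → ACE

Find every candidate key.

{B}

Attribute B never appears on the right-hand side of any dependency, so B must belong to every candidate key.
{B}⁺ = {A, B, C, E}, which is all of the schema, so {B} is the only candidate key.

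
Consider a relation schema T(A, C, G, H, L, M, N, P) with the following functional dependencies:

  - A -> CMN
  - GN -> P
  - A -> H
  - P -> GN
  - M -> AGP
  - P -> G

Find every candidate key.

Attribute L never appears on the right-hand side of any dependency, so L must belong to every candidate key.
{L}⁺ = {L}, which is not all of the schema, so we must add further attributes.
{A, L}⁺: A→CMN adds C, M, N; A→H adds H; M→AGP adds G, P → {A, C, G, H, L, M, N, P}. Minimal: {L}⁺ = {L}; {A}⁺ = {A, C, G, H, M, N, P} — none reach the full schema.
{L, M}⁺: M→AGP adds A, G, P; A→CMN adds C, N; A→H adds H → {A, C, G, H, L, M, N, P}. Minimal: {M}⁺ = {A, C, G, H, M, N, P}; {L}⁺ = {L} — none reach the full schema.
Any other superkey contains one of these as a subset, so there are no further candidate keys.

(A, L); (L, M)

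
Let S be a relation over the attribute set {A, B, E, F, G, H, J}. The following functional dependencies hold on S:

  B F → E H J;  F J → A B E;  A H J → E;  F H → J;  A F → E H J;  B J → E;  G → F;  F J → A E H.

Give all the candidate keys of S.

Attribute G never appears on the right-hand side of any dependency, so G must belong to every candidate key.
{G}⁺ = {F, G}, which is not all of the schema, so we must add further attributes.
{A, G}⁺: G→F adds F; AF→EHJ adds E, H, J; FJ→ABE adds B → {A, B, E, F, G, H, J}. Minimal: {G}⁺ = {F, G}; {A}⁺ = {A} — none reach the full schema.
{B, G}⁺: G→F adds F; BF→EHJ adds E, H, J; FJ→ABE adds A → {A, B, E, F, G, H, J}. Minimal: {G}⁺ = {F, G}; {B}⁺ = {B} — none reach the full schema.
{G, H}⁺: G→F adds F; FH→J adds J; FJ→AEH adds A, E; FJ→ABE adds B → {A, B, E, F, G, H, J}. Minimal: {H}⁺ = {H}; {G}⁺ = {F, G} — none reach the full schema.
{G, J}⁺: G→F adds F; FJ→AEH adds A, E, H; FJ→ABE adds B → {A, B, E, F, G, H, J}. Minimal: {J}⁺ = {J}; {G}⁺ = {F, G} — none reach the full schema.

(A, G), (B, G), (G, H), (G, J)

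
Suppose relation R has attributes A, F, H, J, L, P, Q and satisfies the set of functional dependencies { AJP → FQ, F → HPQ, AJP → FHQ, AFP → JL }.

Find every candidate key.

Attribute A never appears on the right-hand side of any dependency, so A must belong to every candidate key.
{A}⁺ = {A}, which is not all of the schema, so we must add further attributes.
{A, F}⁺: F→HPQ adds H, P, Q; AFP→JL adds J, L → {A, F, H, J, L, P, Q}. Minimal: {F}⁺ = {F, H, P, Q}; {A}⁺ = {A} — none reach the full schema.
{A, J, P}⁺: AJP→FQ adds F, Q; F→HPQ adds H; AFP→JL adds L → {A, F, H, J, L, P, Q}. Minimal: {J, P}⁺ = {J, P}; {A, P}⁺ = {A, P}; {A, J}⁺ = {A, J} — none reach the full schema.
Any other superkey contains one of these as a subset, so there are no further candidate keys.

AF, AJP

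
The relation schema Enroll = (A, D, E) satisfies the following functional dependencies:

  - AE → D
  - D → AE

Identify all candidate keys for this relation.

{D}; {A, E}

{D}⁺: D→AE adds A, E → {A, D, E}.
{A, E}⁺: AE→D adds D → {A, D, E}.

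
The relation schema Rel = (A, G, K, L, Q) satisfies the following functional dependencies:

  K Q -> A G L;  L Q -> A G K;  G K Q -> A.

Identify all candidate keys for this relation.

{K, Q}, {L, Q}

Attribute Q never appears on the right-hand side of any dependency, so Q must belong to every candidate key.
{Q}⁺ = {Q}, which is not all of the schema, so we must add further attributes.
{K, Q}⁺: KQ→AGL adds A, G, L → {A, G, K, L, Q}. Minimal: {Q}⁺ = {Q}; {K}⁺ = {K} — none reach the full schema.
{L, Q}⁺: LQ→AGK adds A, G, K → {A, G, K, L, Q}. Minimal: {Q}⁺ = {Q}; {L}⁺ = {L} — none reach the full schema.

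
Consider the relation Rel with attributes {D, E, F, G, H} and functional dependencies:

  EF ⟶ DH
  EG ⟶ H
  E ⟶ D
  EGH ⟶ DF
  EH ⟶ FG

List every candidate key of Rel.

(E, F), (E, G), (E, H)

{E, F}⁺: EF→DH adds D, H; EH→FG adds G → {D, E, F, G, H}. Minimal: {F}⁺ = {F}; {E}⁺ = {D, E} — none reach the full schema.
{E, G}⁺: EG→H adds H; E→D adds D; EGH→DF adds F → {D, E, F, G, H}. Minimal: {G}⁺ = {G}; {E}⁺ = {D, E} — none reach the full schema.
{E, H}⁺: E→D adds D; EH→FG adds F, G → {D, E, F, G, H}. Minimal: {H}⁺ = {H}; {E}⁺ = {D, E} — none reach the full schema.
Any other superkey contains one of these as a subset, so there are no further candidate keys.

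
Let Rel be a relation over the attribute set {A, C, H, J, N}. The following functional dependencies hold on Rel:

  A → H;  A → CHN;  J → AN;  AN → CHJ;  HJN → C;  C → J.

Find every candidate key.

{A}⁺: A→H adds H; A→CHN adds C, N; AN→CHJ adds J → {A, C, H, J, N}.
{C}⁺: C→J adds J; J→AN adds A, N; AN→CHJ adds H → {A, C, H, J, N}.
{J}⁺: J→AN adds A, N; AN→CHJ adds C, H → {A, C, H, J, N}.

{A}; {C}; {J}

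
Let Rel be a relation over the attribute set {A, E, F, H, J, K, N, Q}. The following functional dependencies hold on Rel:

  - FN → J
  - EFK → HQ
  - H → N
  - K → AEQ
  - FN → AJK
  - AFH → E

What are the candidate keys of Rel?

Attribute F never appears on the right-hand side of any dependency, so F must belong to every candidate key.
{F}⁺ = {F}, which is not all of the schema, so we must add further attributes.
{F, H}⁺: H→N adds N; FN→AJK adds A, J, K; AFH→E adds E; EFK→HQ adds Q → {A, E, F, H, J, K, N, Q}. Minimal: {H}⁺ = {H, N}; {F}⁺ = {F} — none reach the full schema.
{F, K}⁺: K→AEQ adds A, E, Q; EFK→HQ adds H; H→N adds N; FN→AJK adds J → {A, E, F, H, J, K, N, Q}. Minimal: {K}⁺ = {A, E, K, Q}; {F}⁺ = {F} — none reach the full schema.
{F, N}⁺: FN→J adds J; FN→AJK adds A, K; K→AEQ adds E, Q; EFK→HQ adds H → {A, E, F, H, J, K, N, Q}. Minimal: {N}⁺ = {N}; {F}⁺ = {F} — none reach the full schema.

(F, H), (F, K), (F, N)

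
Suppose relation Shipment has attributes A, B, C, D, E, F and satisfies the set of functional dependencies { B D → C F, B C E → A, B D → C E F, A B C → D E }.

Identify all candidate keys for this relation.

(B, D); (A, B, C); (B, C, E)

Attribute B never appears on the right-hand side of any dependency, so B must belong to every candidate key.
{B}⁺ = {B}, which is not all of the schema, so we must add further attributes.
{B, D}⁺: BD→CF adds C, F; BD→CEF adds E; BCE→A adds A → {A, B, C, D, E, F}.
{A, B, C}⁺: ABC→DE adds D, E; BD→CF adds F → {A, B, C, D, E, F}.
{B, C, E}⁺: BCE→A adds A; ABC→DE adds D; BD→CF adds F → {A, B, C, D, E, F}.
Any other superkey contains one of these as a subset, so there are no further candidate keys.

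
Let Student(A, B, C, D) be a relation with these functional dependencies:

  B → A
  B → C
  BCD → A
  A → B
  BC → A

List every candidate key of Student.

(A, D), (B, D)

Attribute D never appears on the right-hand side of any dependency, so D must belong to every candidate key.
{D}⁺ = {D}, which is not all of the schema, so we must add further attributes.
{A, D}⁺: A→B adds B; B→C adds C → {A, B, C, D}. Minimal: {D}⁺ = {D}; {A}⁺ = {A, B, C} — none reach the full schema.
{B, D}⁺: B→A adds A; B→C adds C → {A, B, C, D}. Minimal: {D}⁺ = {D}; {B}⁺ = {A, B, C} — none reach the full schema.
Any other superkey contains one of these as a subset, so there are no further candidate keys.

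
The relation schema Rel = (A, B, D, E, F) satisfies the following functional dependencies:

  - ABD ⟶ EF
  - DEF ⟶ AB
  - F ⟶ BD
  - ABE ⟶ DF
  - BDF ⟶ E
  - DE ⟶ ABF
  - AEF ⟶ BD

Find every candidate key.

{F}⁺: F→BD adds B, D; BDF→E adds E; DE→ABF adds A → {A, B, D, E, F}.
{D, E}⁺: DE→ABF adds A, B, F → {A, B, D, E, F}.
{A, B, D}⁺: ABD→EF adds E, F → {A, B, D, E, F}.
{A, B, E}⁺: ABE→DF adds D, F → {A, B, D, E, F}.
Any other superkey contains one of these as a subset, so there are no further candidate keys.

F, DE, ABD, ABE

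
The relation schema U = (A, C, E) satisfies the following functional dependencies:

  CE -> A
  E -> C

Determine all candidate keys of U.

Attribute E never appears on the right-hand side of any dependency, so E must belong to every candidate key.
{E}⁺ = {A, C, E}, which is all of the schema, so {E} is the only candidate key.

E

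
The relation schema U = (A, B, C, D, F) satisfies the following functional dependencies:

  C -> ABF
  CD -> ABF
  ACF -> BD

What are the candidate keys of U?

Attribute C never appears on the right-hand side of any dependency, so C must belong to every candidate key.
{C}⁺ = {A, B, C, D, F}, which is all of the schema, so {C} is the only candidate key.

{C}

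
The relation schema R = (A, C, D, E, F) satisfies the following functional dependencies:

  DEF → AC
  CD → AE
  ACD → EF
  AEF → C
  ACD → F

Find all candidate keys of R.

Attribute D never appears on the right-hand side of any dependency, so D must belong to every candidate key.
{D}⁺ = {D}, which is not all of the schema, so we must add further attributes.
{C, D}⁺: CD→AE adds A, E; ACD→EF adds F → {A, C, D, E, F}. Minimal: {D}⁺ = {D}; {C}⁺ = {C} — none reach the full schema.
{D, E, F}⁺: DEF→AC adds A, C → {A, C, D, E, F}. Minimal: {E, F}⁺ = {E, F}; {D, F}⁺ = {D, F}; {D, E}⁺ = {D, E} — none reach the full schema.

CD; DEF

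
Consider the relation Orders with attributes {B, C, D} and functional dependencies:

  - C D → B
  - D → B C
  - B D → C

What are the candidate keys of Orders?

(D)

Attribute D never appears on the right-hand side of any dependency, so D must belong to every candidate key.
{D}⁺ = {B, C, D}, which is all of the schema, so {D} is the only candidate key.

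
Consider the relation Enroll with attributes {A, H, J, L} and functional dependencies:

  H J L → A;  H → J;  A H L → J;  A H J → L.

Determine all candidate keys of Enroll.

{A, H}⁺: H→J adds J; AHJ→L adds L → {A, H, J, L}. Minimal: {H}⁺ = {H, J}; {A}⁺ = {A} — none reach the full schema.
{H, L}⁺: H→J adds J; HJL→A adds A → {A, H, J, L}. Minimal: {L}⁺ = {L}; {H}⁺ = {H, J} — none reach the full schema.
Any other superkey contains one of these as a subset, so there are no further candidate keys.

(A, H); (H, L)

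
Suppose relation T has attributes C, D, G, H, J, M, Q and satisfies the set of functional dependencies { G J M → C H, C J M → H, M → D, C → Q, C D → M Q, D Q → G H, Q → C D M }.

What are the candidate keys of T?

{C, J}, {J, Q}, {G, J, M}

Attribute J never appears on the right-hand side of any dependency, so J must belong to every candidate key.
{J}⁺ = {J}, which is not all of the schema, so we must add further attributes.
{C, J}⁺: C→Q adds Q; Q→CDM adds D, M; CJM→H adds H; DQ→GH adds G → {C, D, G, H, J, M, Q}. Minimal: {J}⁺ = {J}; {C}⁺ = {C, D, G, H, M, Q} — none reach the full schema.
{J, Q}⁺: Q→CDM adds C, D, M; CJM→H adds H; DQ→GH adds G → {C, D, G, H, J, M, Q}. Minimal: {Q}⁺ = {C, D, G, H, M, Q}; {J}⁺ = {J} — none reach the full schema.
{G, J, M}⁺: GJM→CH adds C, H; M→D adds D; C→Q adds Q → {C, D, G, H, J, M, Q}. Minimal: {J, M}⁺ = {D, J, M}; {G, M}⁺ = {D, G, M}; {G, J}⁺ = {G, J} — none reach the full schema.
Any other superkey contains one of these as a subset, so there are no further candidate keys.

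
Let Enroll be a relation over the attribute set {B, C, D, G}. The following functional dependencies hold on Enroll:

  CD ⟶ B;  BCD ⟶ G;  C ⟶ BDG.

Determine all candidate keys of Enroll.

Attribute C never appears on the right-hand side of any dependency, so C must belong to every candidate key.
{C}⁺ = {B, C, D, G}, which is all of the schema, so {C} is the only candidate key.

(C)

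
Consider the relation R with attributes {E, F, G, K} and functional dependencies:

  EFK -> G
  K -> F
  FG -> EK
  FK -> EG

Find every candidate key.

{K}, {F, G}

{K}⁺: K→F adds F; FK→EG adds E, G → {E, F, G, K}.
{F, G}⁺: FG→EK adds E, K → {E, F, G, K}. Minimal: {G}⁺ = {G}; {F}⁺ = {F} — none reach the full schema.
Any other superkey contains one of these as a subset, so there are no further candidate keys.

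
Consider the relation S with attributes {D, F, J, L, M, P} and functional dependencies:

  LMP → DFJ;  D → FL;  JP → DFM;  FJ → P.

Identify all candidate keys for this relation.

{D, J}⁺: D→FL adds F, L; FJ→P adds P; JP→DFM adds M → {D, F, J, L, M, P}. Minimal: {J}⁺ = {J}; {D}⁺ = {D, F, L} — none reach the full schema.
{F, J}⁺: FJ→P adds P; JP→DFM adds D, M; D→FL adds L → {D, F, J, L, M, P}. Minimal: {J}⁺ = {J}; {F}⁺ = {F} — none reach the full schema.
{J, P}⁺: JP→DFM adds D, F, M; D→FL adds L → {D, F, J, L, M, P}. Minimal: {P}⁺ = {P}; {J}⁺ = {J} — none reach the full schema.
{D, M, P}⁺: D→FL adds F, L; LMP→DFJ adds J → {D, F, J, L, M, P}. Minimal: {M, P}⁺ = {M, P}; {D, P}⁺ = {D, F, L, P}; {D, M}⁺ = {D, F, L, M} — none reach the full schema.
{L, M, P}⁺: LMP→DFJ adds D, F, J → {D, F, J, L, M, P}. Minimal: {M, P}⁺ = {M, P}; {L, P}⁺ = {L, P}; {L, M}⁺ = {L, M} — none reach the full schema.

{D, J}; {F, J}; {J, P}; {D, M, P}; {L, M, P}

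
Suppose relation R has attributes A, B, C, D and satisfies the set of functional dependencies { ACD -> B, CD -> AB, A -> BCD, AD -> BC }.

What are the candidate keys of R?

A; CD

{A}⁺: A→BCD adds B, C, D → {A, B, C, D}.
{C, D}⁺: CD→AB adds A, B → {A, B, C, D}. Minimal: {D}⁺ = {D}; {C}⁺ = {C} — none reach the full schema.
Any other superkey contains one of these as a subset, so there are no further candidate keys.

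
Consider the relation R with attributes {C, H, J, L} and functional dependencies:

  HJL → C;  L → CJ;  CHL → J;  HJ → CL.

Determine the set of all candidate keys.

Attribute H never appears on the right-hand side of any dependency, so H must belong to every candidate key.
{H}⁺ = {H}, which is not all of the schema, so we must add further attributes.
{H, J}⁺: HJ→CL adds C, L → {C, H, J, L}. Minimal: {J}⁺ = {J}; {H}⁺ = {H} — none reach the full schema.
{H, L}⁺: L→CJ adds C, J → {C, H, J, L}. Minimal: {L}⁺ = {C, J, L}; {H}⁺ = {H} — none reach the full schema.

(H, J); (H, L)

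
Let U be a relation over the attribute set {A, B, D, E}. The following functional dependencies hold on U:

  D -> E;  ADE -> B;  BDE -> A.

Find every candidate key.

Attribute D never appears on the right-hand side of any dependency, so D must belong to every candidate key.
{D}⁺ = {D, E}, which is not all of the schema, so we must add further attributes.
{A, D}⁺: D→E adds E; ADE→B adds B → {A, B, D, E}.
{B, D}⁺: D→E adds E; BDE→A adds A → {A, B, D, E}.

{A, D}; {B, D}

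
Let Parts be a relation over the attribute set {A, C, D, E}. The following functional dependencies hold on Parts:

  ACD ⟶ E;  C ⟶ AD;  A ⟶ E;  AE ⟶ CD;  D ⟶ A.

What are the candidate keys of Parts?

{A}, {C}, {D}

{A}⁺: A→E adds E; AE→CD adds C, D → {A, C, D, E}.
{C}⁺: C→AD adds A, D; A→E adds E → {A, C, D, E}.
{D}⁺: D→A adds A; A→E adds E; AE→CD adds C → {A, C, D, E}.
Any other superkey contains one of these as a subset, so there are no further candidate keys.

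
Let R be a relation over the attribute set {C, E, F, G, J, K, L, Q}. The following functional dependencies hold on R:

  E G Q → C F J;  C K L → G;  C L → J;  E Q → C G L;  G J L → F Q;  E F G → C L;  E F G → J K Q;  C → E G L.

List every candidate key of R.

C; EQ; EFG; EGJL

{C}⁺: C→EGL adds E, G, L; CL→J adds J; GJL→FQ adds F, Q; EFG→JKQ adds K → {C, E, F, G, J, K, L, Q}.
{E, Q}⁺: EQ→CGL adds C, G, L; EGQ→CFJ adds F, J; EFG→JKQ adds K → {C, E, F, G, J, K, L, Q}. Minimal: {Q}⁺ = {Q}; {E}⁺ = {E} — none reach the full schema.
{E, F, G}⁺: EFG→CL adds C, L; EFG→JKQ adds J, K, Q → {C, E, F, G, J, K, L, Q}. Minimal: {F, G}⁺ = {F, G}; {E, G}⁺ = {E, G}; {E, F}⁺ = {E, F} — none reach the full schema.
{E, G, J, L}⁺: GJL→FQ adds F, Q; EFG→CL adds C; EFG→JKQ adds K → {C, E, F, G, J, K, L, Q}. Minimal: {G, J, L}⁺ = {F, G, J, L, Q}; {E, J, L}⁺ = {E, J, L}; {E, G, L}⁺ = {E, G, L}; … — none reach the full schema.
Any other superkey contains one of these as a subset, so there are no further candidate keys.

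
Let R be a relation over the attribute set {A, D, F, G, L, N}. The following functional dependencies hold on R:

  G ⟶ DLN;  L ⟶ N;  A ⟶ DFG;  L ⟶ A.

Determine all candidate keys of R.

{A}⁺: A→DFG adds D, F, G; G→DLN adds L, N → {A, D, F, G, L, N}.
{G}⁺: G→DLN adds D, L, N; L→A adds A; A→DFG adds F → {A, D, F, G, L, N}.
{L}⁺: L→N adds N; L→A adds A; A→DFG adds D, F, G → {A, D, F, G, L, N}.

{A}, {G}, {L}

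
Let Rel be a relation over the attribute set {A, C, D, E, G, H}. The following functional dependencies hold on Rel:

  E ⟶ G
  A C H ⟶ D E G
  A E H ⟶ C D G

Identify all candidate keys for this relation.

ACH, AEH

Attributes A, H never appear on any right-hand side, so every candidate key must contain {A, H}.
{A, H}⁺ = {A, H}, which is not all of the schema, so we must add further attributes.
{A, C, H}⁺: ACH→DEG adds D, E, G → {A, C, D, E, G, H}.
{A, E, H}⁺: E→G adds G; AEH→CDG adds C, D → {A, C, D, E, G, H}.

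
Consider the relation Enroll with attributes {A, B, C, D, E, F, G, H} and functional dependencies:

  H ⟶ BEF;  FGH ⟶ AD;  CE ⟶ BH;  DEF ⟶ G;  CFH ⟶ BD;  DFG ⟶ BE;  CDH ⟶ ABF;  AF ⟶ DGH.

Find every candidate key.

{C, E}, {C, H}, {A, C, F}, {C, D, F, G}

Attribute C never appears on the right-hand side of any dependency, so C must belong to every candidate key.
{C}⁺ = {C}, which is not all of the schema, so we must add further attributes.
{C, E}⁺: CE→BH adds B, H; H→BEF adds F; CFH→BD adds D; CDH→ABF adds A; AF→DGH adds G → {A, B, C, D, E, F, G, H}.
{C, H}⁺: H→BEF adds B, E, F; CFH→BD adds D; CDH→ABF adds A; AF→DGH adds G → {A, B, C, D, E, F, G, H}.
{A, C, F}⁺: AF→DGH adds D, G, H; H→BEF adds B, E → {A, B, C, D, E, F, G, H}.
{C, D, F, G}⁺: DFG→BE adds B, E; CE→BH adds H; CDH→ABF adds A → {A, B, C, D, E, F, G, H}.
Any other superkey contains one of these as a subset, so there are no further candidate keys.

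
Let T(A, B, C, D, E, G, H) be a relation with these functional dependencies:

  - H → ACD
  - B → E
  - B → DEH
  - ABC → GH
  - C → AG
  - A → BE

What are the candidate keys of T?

{A}, {B}, {C}, {H}

{A}⁺: A→BE adds B, E; B→DEH adds D, H; H→ACD adds C; ABC→GH adds G → {A, B, C, D, E, G, H}.
{B}⁺: B→E adds E; B→DEH adds D, H; H→ACD adds A, C; ABC→GH adds G → {A, B, C, D, E, G, H}.
{C}⁺: C→AG adds A, G; A→BE adds B, E; B→DEH adds D, H → {A, B, C, D, E, G, H}.
{H}⁺: H→ACD adds A, C, D; C→AG adds G; A→BE adds B, E → {A, B, C, D, E, G, H}.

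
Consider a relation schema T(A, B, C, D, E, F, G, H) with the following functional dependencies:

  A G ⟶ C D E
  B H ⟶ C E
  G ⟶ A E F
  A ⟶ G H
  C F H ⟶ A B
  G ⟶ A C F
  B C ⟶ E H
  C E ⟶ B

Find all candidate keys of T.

{A}⁺: A→GH adds G, H; G→ACF adds C, F; AG→CDE adds D, E; CFH→AB adds B → {A, B, C, D, E, F, G, H}.
{G}⁺: G→AEF adds A, E, F; A→GH adds H; G→ACF adds C; CE→B adds B; AG→CDE adds D → {A, B, C, D, E, F, G, H}.
{B, C, F}⁺: BC→EH adds E, H; CFH→AB adds A; A→GH adds G; AG→CDE adds D → {A, B, C, D, E, F, G, H}. Minimal: {C, F}⁺ = {C, F}; {B, F}⁺ = {B, F}; {B, C}⁺ = {B, C, E, H} — none reach the full schema.
{B, F, H}⁺: BH→CE adds C, E; CFH→AB adds A; A→GH adds G; AG→CDE adds D → {A, B, C, D, E, F, G, H}. Minimal: {F, H}⁺ = {F, H}; {B, H}⁺ = {B, C, E, H}; {B, F}⁺ = {B, F} — none reach the full schema.
{C, E, F}⁺: CE→B adds B; BC→EH adds H; CFH→AB adds A; A→GH adds G; AG→CDE adds D → {A, B, C, D, E, F, G, H}. Minimal: {E, F}⁺ = {E, F}; {C, F}⁺ = {C, F}; {C, E}⁺ = {B, C, E, H} — none reach the full schema.
{C, F, H}⁺: CFH→AB adds A, B; BC→EH adds E; A→GH adds G; AG→CDE adds D → {A, B, C, D, E, F, G, H}. Minimal: {F, H}⁺ = {F, H}; {C, H}⁺ = {C, H}; {C, F}⁺ = {C, F} — none reach the full schema.

{A}; {G}; {B, C, F}; {B, F, H}; {C, E, F}; {C, F, H}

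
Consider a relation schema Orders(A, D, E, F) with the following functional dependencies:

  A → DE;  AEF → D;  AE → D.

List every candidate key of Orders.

AF

{A, F}⁺: A→DE adds D, E → {A, D, E, F}.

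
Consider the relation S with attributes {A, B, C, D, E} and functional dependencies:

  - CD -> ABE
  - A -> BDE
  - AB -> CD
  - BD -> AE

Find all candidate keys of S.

{A}; {B, D}; {C, D}

{A}⁺: A→BDE adds B, D, E; AB→CD adds C → {A, B, C, D, E}.
{B, D}⁺: BD→AE adds A, E; AB→CD adds C → {A, B, C, D, E}. Minimal: {D}⁺ = {D}; {B}⁺ = {B} — none reach the full schema.
{C, D}⁺: CD→ABE adds A, B, E → {A, B, C, D, E}. Minimal: {D}⁺ = {D}; {C}⁺ = {C} — none reach the full schema.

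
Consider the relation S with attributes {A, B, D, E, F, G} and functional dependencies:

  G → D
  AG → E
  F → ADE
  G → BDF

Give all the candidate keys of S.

(G)

Attribute G never appears on the right-hand side of any dependency, so G must belong to every candidate key.
{G}⁺ = {A, B, D, E, F, G}, which is all of the schema, so {G} is the only candidate key.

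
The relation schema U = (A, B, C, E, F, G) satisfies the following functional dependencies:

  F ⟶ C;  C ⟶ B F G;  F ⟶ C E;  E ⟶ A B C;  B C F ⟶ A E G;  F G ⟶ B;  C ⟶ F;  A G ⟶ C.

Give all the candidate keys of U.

{C}⁺: C→BFG adds B, F, G; F→CE adds E; E→ABC adds A → {A, B, C, E, F, G}.
{E}⁺: E→ABC adds A, B, C; C→F adds F; C→BFG adds G → {A, B, C, E, F, G}.
{F}⁺: F→C adds C; C→BFG adds B, G; F→CE adds E; E→ABC adds A → {A, B, C, E, F, G}.
{A, G}⁺: AG→C adds C; C→BFG adds B, F; F→CE adds E → {A, B, C, E, F, G}.

(C); (E); (F); (A, G)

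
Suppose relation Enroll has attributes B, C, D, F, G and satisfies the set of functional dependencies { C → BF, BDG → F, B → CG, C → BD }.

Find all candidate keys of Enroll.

{B}⁺: B→CG adds C, G; C→BD adds D; C→BF adds F → {B, C, D, F, G}.
{C}⁺: C→BF adds B, F; B→CG adds G; C→BD adds D → {B, C, D, F, G}.
Any other superkey contains one of these as a subset, so there are no further candidate keys.

{B}, {C}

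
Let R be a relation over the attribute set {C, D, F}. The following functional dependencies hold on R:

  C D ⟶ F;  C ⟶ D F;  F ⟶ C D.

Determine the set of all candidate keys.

{C}, {F}

{C}⁺: C→DF adds D, F → {C, D, F}.
{F}⁺: F→CD adds C, D → {C, D, F}.
Any other superkey contains one of these as a subset, so there are no further candidate keys.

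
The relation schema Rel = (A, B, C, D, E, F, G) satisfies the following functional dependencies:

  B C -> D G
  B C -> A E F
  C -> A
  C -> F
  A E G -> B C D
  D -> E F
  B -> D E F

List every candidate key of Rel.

{B, C}⁺: BC→DG adds D, G; BC→AEF adds A, E, F → {A, B, C, D, E, F, G}. Minimal: {C}⁺ = {A, C, F}; {B}⁺ = {B, D, E, F} — none reach the full schema.
{A, B, G}⁺: B→DEF adds D, E, F; AEG→BCD adds C → {A, B, C, D, E, F, G}. Minimal: {B, G}⁺ = {B, D, E, F, G}; {A, G}⁺ = {A, G}; {A, B}⁺ = {A, B, D, E, F} — none reach the full schema.
{A, D, G}⁺: D→EF adds E, F; AEG→BCD adds B, C → {A, B, C, D, E, F, G}. Minimal: {D, G}⁺ = {D, E, F, G}; {A, G}⁺ = {A, G}; {A, D}⁺ = {A, D, E, F} — none reach the full schema.
{A, E, G}⁺: AEG→BCD adds B, C, D; D→EF adds F → {A, B, C, D, E, F, G}. Minimal: {E, G}⁺ = {E, G}; {A, G}⁺ = {A, G}; {A, E}⁺ = {A, E} — none reach the full schema.
{C, D, G}⁺: C→A adds A; C→F adds F; D→EF adds E; AEG→BCD adds B → {A, B, C, D, E, F, G}. Minimal: {D, G}⁺ = {D, E, F, G}; {C, G}⁺ = {A, C, F, G}; {C, D}⁺ = {A, C, D, E, F} — none reach the full schema.
{C, E, G}⁺: C→A adds A; C→F adds F; AEG→BCD adds B, D → {A, B, C, D, E, F, G}. Minimal: {E, G}⁺ = {E, G}; {C, G}⁺ = {A, C, F, G}; {C, E}⁺ = {A, C, E, F} — none reach the full schema.
Any other superkey contains one of these as a subset, so there are no further candidate keys.

{B, C}, {A, B, G}, {A, D, G}, {A, E, G}, {C, D, G}, {C, E, G}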